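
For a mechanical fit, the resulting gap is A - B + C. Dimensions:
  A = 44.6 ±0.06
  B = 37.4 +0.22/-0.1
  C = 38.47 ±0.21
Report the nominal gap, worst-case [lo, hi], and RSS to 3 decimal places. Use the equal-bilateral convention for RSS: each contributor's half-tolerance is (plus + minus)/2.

nominal=45.670 wc=[45.180,46.040] rss=0.271

Stack each dimension's contribution:
  +A: nom +44.600 → Σnom=44.600; wc +0.060/-0.060 → slack +0.060/-0.060; half-tol=0.060, Σhalf²=0.003600
  -B: nom -37.400 → Σnom=7.200; wc +0.100/-0.220 → slack +0.160/-0.280; half-tol=0.160, Σhalf²=0.029200
  +C: nom +38.470 → Σnom=45.670; wc +0.210/-0.210 → slack +0.370/-0.490; half-tol=0.210, Σhalf²=0.073300
Nominal = 45.670. Worst-case = [45.670 - 0.490, 45.670 + 0.370] = [45.180, 46.040]. RSS = √0.073300 = 0.271.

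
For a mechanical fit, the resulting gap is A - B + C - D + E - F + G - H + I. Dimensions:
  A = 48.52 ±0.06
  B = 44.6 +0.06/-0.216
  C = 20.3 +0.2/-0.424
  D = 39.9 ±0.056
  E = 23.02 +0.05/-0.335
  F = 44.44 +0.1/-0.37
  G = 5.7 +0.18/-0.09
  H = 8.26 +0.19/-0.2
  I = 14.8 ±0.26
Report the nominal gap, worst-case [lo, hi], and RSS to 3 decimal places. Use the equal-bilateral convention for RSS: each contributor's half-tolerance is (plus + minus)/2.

nominal=-24.860 wc=[-26.435,-23.268] rss=0.582

Stack each dimension's contribution:
  +A: nom +48.520 → Σnom=48.520; wc +0.060/-0.060 → slack +0.060/-0.060; half-tol=0.060, Σhalf²=0.003600
  -B: nom -44.600 → Σnom=3.920; wc +0.216/-0.060 → slack +0.276/-0.120; half-tol=0.138, Σhalf²=0.022644
  +C: nom +20.300 → Σnom=24.220; wc +0.200/-0.424 → slack +0.476/-0.544; half-tol=0.312, Σhalf²=0.119988
  -D: nom -39.900 → Σnom=-15.680; wc +0.056/-0.056 → slack +0.532/-0.600; half-tol=0.056, Σhalf²=0.123124
  +E: nom +23.020 → Σnom=7.340; wc +0.050/-0.335 → slack +0.582/-0.935; half-tol=0.193, Σhalf²=0.160180
  -F: nom -44.440 → Σnom=-37.100; wc +0.370/-0.100 → slack +0.952/-1.035; half-tol=0.235, Σhalf²=0.215405
  +G: nom +5.700 → Σnom=-31.400; wc +0.180/-0.090 → slack +1.132/-1.125; half-tol=0.135, Σhalf²=0.233630
  -H: nom -8.260 → Σnom=-39.660; wc +0.200/-0.190 → slack +1.332/-1.315; half-tol=0.195, Σhalf²=0.271655
  +I: nom +14.800 → Σnom=-24.860; wc +0.260/-0.260 → slack +1.592/-1.575; half-tol=0.260, Σhalf²=0.339255
Nominal = -24.860. Worst-case = [-24.860 - 1.575, -24.860 + 1.592] = [-26.435, -23.268]. RSS = √0.339255 = 0.582.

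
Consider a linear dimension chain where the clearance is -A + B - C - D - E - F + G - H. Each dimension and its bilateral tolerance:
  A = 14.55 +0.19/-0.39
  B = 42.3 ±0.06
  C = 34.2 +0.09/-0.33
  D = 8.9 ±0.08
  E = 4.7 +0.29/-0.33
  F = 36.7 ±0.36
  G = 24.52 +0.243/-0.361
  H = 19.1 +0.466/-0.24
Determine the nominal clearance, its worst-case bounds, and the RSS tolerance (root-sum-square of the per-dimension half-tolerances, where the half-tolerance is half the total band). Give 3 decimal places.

Stack each dimension's contribution:
  -A: nom -14.550 → Σnom=-14.550; wc +0.390/-0.190 → slack +0.390/-0.190; half-tol=0.290, Σhalf²=0.084100
  +B: nom +42.300 → Σnom=27.750; wc +0.060/-0.060 → slack +0.450/-0.250; half-tol=0.060, Σhalf²=0.087700
  -C: nom -34.200 → Σnom=-6.450; wc +0.330/-0.090 → slack +0.780/-0.340; half-tol=0.210, Σhalf²=0.131800
  -D: nom -8.900 → Σnom=-15.350; wc +0.080/-0.080 → slack +0.860/-0.420; half-tol=0.080, Σhalf²=0.138200
  -E: nom -4.700 → Σnom=-20.050; wc +0.330/-0.290 → slack +1.190/-0.710; half-tol=0.310, Σhalf²=0.234300
  -F: nom -36.700 → Σnom=-56.750; wc +0.360/-0.360 → slack +1.550/-1.070; half-tol=0.360, Σhalf²=0.363900
  +G: nom +24.520 → Σnom=-32.230; wc +0.243/-0.361 → slack +1.793/-1.431; half-tol=0.302, Σhalf²=0.455104
  -H: nom -19.100 → Σnom=-51.330; wc +0.240/-0.466 → slack +2.033/-1.897; half-tol=0.353, Σhalf²=0.579713
Nominal = -51.330. Worst-case = [-51.330 - 1.897, -51.330 + 2.033] = [-53.227, -49.297]. RSS = √0.579713 = 0.761.

nominal=-51.330 wc=[-53.227,-49.297] rss=0.761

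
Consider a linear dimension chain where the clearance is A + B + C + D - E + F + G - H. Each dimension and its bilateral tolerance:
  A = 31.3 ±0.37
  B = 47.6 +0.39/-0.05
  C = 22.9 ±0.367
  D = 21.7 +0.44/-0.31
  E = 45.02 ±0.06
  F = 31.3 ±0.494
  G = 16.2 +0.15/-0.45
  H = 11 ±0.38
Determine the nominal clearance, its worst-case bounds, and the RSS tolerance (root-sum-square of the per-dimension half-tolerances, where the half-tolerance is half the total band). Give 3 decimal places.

Stack each dimension's contribution:
  +A: nom +31.300 → Σnom=31.300; wc +0.370/-0.370 → slack +0.370/-0.370; half-tol=0.370, Σhalf²=0.136900
  +B: nom +47.600 → Σnom=78.900; wc +0.390/-0.050 → slack +0.760/-0.420; half-tol=0.220, Σhalf²=0.185300
  +C: nom +22.900 → Σnom=101.800; wc +0.367/-0.367 → slack +1.127/-0.787; half-tol=0.367, Σhalf²=0.319989
  +D: nom +21.700 → Σnom=123.500; wc +0.440/-0.310 → slack +1.567/-1.097; half-tol=0.375, Σhalf²=0.460614
  -E: nom -45.020 → Σnom=78.480; wc +0.060/-0.060 → slack +1.627/-1.157; half-tol=0.060, Σhalf²=0.464214
  +F: nom +31.300 → Σnom=109.780; wc +0.494/-0.494 → slack +2.121/-1.651; half-tol=0.494, Σhalf²=0.708250
  +G: nom +16.200 → Σnom=125.980; wc +0.150/-0.450 → slack +2.271/-2.101; half-tol=0.300, Σhalf²=0.798250
  -H: nom -11.000 → Σnom=114.980; wc +0.380/-0.380 → slack +2.651/-2.481; half-tol=0.380, Σhalf²=0.942650
Nominal = 114.980. Worst-case = [114.980 - 2.481, 114.980 + 2.651] = [112.499, 117.631]. RSS = √0.942650 = 0.971.

nominal=114.980 wc=[112.499,117.631] rss=0.971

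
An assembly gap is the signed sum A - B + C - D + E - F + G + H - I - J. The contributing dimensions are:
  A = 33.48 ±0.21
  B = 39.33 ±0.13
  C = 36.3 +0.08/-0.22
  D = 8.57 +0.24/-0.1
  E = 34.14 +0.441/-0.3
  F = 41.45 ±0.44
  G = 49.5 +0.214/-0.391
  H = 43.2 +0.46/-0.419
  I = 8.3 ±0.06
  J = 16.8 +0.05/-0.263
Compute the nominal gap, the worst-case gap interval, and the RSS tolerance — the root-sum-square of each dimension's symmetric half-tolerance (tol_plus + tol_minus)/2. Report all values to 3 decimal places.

nominal=82.170 wc=[79.710,84.568] rss=0.869

Stack each dimension's contribution:
  +A: nom +33.480 → Σnom=33.480; wc +0.210/-0.210 → slack +0.210/-0.210; half-tol=0.210, Σhalf²=0.044100
  -B: nom -39.330 → Σnom=-5.850; wc +0.130/-0.130 → slack +0.340/-0.340; half-tol=0.130, Σhalf²=0.061000
  +C: nom +36.300 → Σnom=30.450; wc +0.080/-0.220 → slack +0.420/-0.560; half-tol=0.150, Σhalf²=0.083500
  -D: nom -8.570 → Σnom=21.880; wc +0.100/-0.240 → slack +0.520/-0.800; half-tol=0.170, Σhalf²=0.112400
  +E: nom +34.140 → Σnom=56.020; wc +0.441/-0.300 → slack +0.961/-1.100; half-tol=0.370, Σhalf²=0.249670
  -F: nom -41.450 → Σnom=14.570; wc +0.440/-0.440 → slack +1.401/-1.540; half-tol=0.440, Σhalf²=0.443270
  +G: nom +49.500 → Σnom=64.070; wc +0.214/-0.391 → slack +1.615/-1.931; half-tol=0.302, Σhalf²=0.534776
  +H: nom +43.200 → Σnom=107.270; wc +0.460/-0.419 → slack +2.075/-2.350; half-tol=0.440, Σhalf²=0.727937
  -I: nom -8.300 → Σnom=98.970; wc +0.060/-0.060 → slack +2.135/-2.410; half-tol=0.060, Σhalf²=0.731537
  -J: nom -16.800 → Σnom=82.170; wc +0.263/-0.050 → slack +2.398/-2.460; half-tol=0.157, Σhalf²=0.756029
Nominal = 82.170. Worst-case = [82.170 - 2.460, 82.170 + 2.398] = [79.710, 84.568]. RSS = √0.756029 = 0.869.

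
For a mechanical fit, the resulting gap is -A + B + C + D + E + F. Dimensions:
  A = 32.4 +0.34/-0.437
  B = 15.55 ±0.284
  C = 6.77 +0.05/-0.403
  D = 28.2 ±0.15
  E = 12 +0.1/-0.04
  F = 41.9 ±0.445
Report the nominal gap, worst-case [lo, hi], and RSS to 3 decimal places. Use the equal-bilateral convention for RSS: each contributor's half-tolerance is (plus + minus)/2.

Stack each dimension's contribution:
  -A: nom -32.400 → Σnom=-32.400; wc +0.437/-0.340 → slack +0.437/-0.340; half-tol=0.389, Σhalf²=0.150932
  +B: nom +15.550 → Σnom=-16.850; wc +0.284/-0.284 → slack +0.721/-0.624; half-tol=0.284, Σhalf²=0.231588
  +C: nom +6.770 → Σnom=-10.080; wc +0.050/-0.403 → slack +0.771/-1.027; half-tol=0.227, Σhalf²=0.282890
  +D: nom +28.200 → Σnom=18.120; wc +0.150/-0.150 → slack +0.921/-1.177; half-tol=0.150, Σhalf²=0.305391
  +E: nom +12.000 → Σnom=30.120; wc +0.100/-0.040 → slack +1.021/-1.217; half-tol=0.070, Σhalf²=0.310291
  +F: nom +41.900 → Σnom=72.020; wc +0.445/-0.445 → slack +1.466/-1.662; half-tol=0.445, Σhalf²=0.508316
Nominal = 72.020. Worst-case = [72.020 - 1.662, 72.020 + 1.466] = [70.358, 73.486]. RSS = √0.508316 = 0.713.

nominal=72.020 wc=[70.358,73.486] rss=0.713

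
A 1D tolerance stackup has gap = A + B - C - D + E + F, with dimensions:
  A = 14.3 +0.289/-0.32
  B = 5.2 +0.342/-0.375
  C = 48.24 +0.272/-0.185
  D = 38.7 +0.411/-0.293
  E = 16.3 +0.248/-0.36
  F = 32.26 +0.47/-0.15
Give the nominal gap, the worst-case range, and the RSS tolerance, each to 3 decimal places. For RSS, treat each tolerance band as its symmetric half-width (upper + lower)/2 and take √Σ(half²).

nominal=-18.880 wc=[-20.768,-17.053] rss=0.765

Stack each dimension's contribution:
  +A: nom +14.300 → Σnom=14.300; wc +0.289/-0.320 → slack +0.289/-0.320; half-tol=0.304, Σhalf²=0.092720
  +B: nom +5.200 → Σnom=19.500; wc +0.342/-0.375 → slack +0.631/-0.695; half-tol=0.359, Σhalf²=0.221243
  -C: nom -48.240 → Σnom=-28.740; wc +0.185/-0.272 → slack +0.816/-0.967; half-tol=0.229, Σhalf²=0.273455
  -D: nom -38.700 → Σnom=-67.440; wc +0.293/-0.411 → slack +1.109/-1.378; half-tol=0.352, Σhalf²=0.397359
  +E: nom +16.300 → Σnom=-51.140; wc +0.248/-0.360 → slack +1.357/-1.738; half-tol=0.304, Σhalf²=0.489775
  +F: nom +32.260 → Σnom=-18.880; wc +0.470/-0.150 → slack +1.827/-1.888; half-tol=0.310, Σhalf²=0.585875
Nominal = -18.880. Worst-case = [-18.880 - 1.888, -18.880 + 1.827] = [-20.768, -17.053]. RSS = √0.585875 = 0.765.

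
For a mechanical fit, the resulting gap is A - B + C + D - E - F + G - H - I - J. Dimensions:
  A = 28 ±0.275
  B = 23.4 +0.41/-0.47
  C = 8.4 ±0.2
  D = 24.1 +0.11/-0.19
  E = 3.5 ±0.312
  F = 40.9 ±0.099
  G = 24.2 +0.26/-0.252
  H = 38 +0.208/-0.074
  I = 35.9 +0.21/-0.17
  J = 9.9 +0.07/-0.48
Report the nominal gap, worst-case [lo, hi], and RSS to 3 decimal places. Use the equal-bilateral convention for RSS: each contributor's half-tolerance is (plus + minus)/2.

nominal=-66.900 wc=[-69.126,-64.450] rss=0.798

Stack each dimension's contribution:
  +A: nom +28.000 → Σnom=28.000; wc +0.275/-0.275 → slack +0.275/-0.275; half-tol=0.275, Σhalf²=0.075625
  -B: nom -23.400 → Σnom=4.600; wc +0.470/-0.410 → slack +0.745/-0.685; half-tol=0.440, Σhalf²=0.269225
  +C: nom +8.400 → Σnom=13.000; wc +0.200/-0.200 → slack +0.945/-0.885; half-tol=0.200, Σhalf²=0.309225
  +D: nom +24.100 → Σnom=37.100; wc +0.110/-0.190 → slack +1.055/-1.075; half-tol=0.150, Σhalf²=0.331725
  -E: nom -3.500 → Σnom=33.600; wc +0.312/-0.312 → slack +1.367/-1.387; half-tol=0.312, Σhalf²=0.429069
  -F: nom -40.900 → Σnom=-7.300; wc +0.099/-0.099 → slack +1.466/-1.486; half-tol=0.099, Σhalf²=0.438870
  +G: nom +24.200 → Σnom=16.900; wc +0.260/-0.252 → slack +1.726/-1.738; half-tol=0.256, Σhalf²=0.504406
  -H: nom -38.000 → Σnom=-21.100; wc +0.074/-0.208 → slack +1.800/-1.946; half-tol=0.141, Σhalf²=0.524287
  -I: nom -35.900 → Σnom=-57.000; wc +0.170/-0.210 → slack +1.970/-2.156; half-tol=0.190, Σhalf²=0.560387
  -J: nom -9.900 → Σnom=-66.900; wc +0.480/-0.070 → slack +2.450/-2.226; half-tol=0.275, Σhalf²=0.636012
Nominal = -66.900. Worst-case = [-66.900 - 2.226, -66.900 + 2.450] = [-69.126, -64.450]. RSS = √0.636012 = 0.798.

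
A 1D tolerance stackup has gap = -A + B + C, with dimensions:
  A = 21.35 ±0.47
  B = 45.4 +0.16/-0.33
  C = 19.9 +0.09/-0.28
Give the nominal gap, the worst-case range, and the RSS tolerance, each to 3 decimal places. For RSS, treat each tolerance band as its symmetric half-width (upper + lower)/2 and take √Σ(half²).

nominal=43.950 wc=[42.870,44.670] rss=0.561

Stack each dimension's contribution:
  -A: nom -21.350 → Σnom=-21.350; wc +0.470/-0.470 → slack +0.470/-0.470; half-tol=0.470, Σhalf²=0.220900
  +B: nom +45.400 → Σnom=24.050; wc +0.160/-0.330 → slack +0.630/-0.800; half-tol=0.245, Σhalf²=0.280925
  +C: nom +19.900 → Σnom=43.950; wc +0.090/-0.280 → slack +0.720/-1.080; half-tol=0.185, Σhalf²=0.315150
Nominal = 43.950. Worst-case = [43.950 - 1.080, 43.950 + 0.720] = [42.870, 44.670]. RSS = √0.315150 = 0.561.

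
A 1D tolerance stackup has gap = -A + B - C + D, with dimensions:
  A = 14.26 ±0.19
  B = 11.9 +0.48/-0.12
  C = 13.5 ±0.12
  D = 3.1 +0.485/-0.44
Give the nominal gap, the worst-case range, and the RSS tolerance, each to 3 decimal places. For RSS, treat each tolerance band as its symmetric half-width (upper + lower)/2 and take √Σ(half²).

nominal=-12.760 wc=[-13.630,-11.485] rss=0.595

Stack each dimension's contribution:
  -A: nom -14.260 → Σnom=-14.260; wc +0.190/-0.190 → slack +0.190/-0.190; half-tol=0.190, Σhalf²=0.036100
  +B: nom +11.900 → Σnom=-2.360; wc +0.480/-0.120 → slack +0.670/-0.310; half-tol=0.300, Σhalf²=0.126100
  -C: nom -13.500 → Σnom=-15.860; wc +0.120/-0.120 → slack +0.790/-0.430; half-tol=0.120, Σhalf²=0.140500
  +D: nom +3.100 → Σnom=-12.760; wc +0.485/-0.440 → slack +1.275/-0.870; half-tol=0.463, Σhalf²=0.354406
Nominal = -12.760. Worst-case = [-12.760 - 0.870, -12.760 + 1.275] = [-13.630, -11.485]. RSS = √0.354406 = 0.595.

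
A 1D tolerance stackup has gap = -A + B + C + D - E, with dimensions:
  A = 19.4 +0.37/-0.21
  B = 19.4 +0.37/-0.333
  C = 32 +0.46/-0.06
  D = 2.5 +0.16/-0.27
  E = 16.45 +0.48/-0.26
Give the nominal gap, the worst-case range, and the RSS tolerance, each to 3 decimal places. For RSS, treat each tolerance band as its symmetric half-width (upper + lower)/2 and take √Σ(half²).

Stack each dimension's contribution:
  -A: nom -19.400 → Σnom=-19.400; wc +0.210/-0.370 → slack +0.210/-0.370; half-tol=0.290, Σhalf²=0.084100
  +B: nom +19.400 → Σnom=0.000; wc +0.370/-0.333 → slack +0.580/-0.703; half-tol=0.352, Σhalf²=0.207652
  +C: nom +32.000 → Σnom=32.000; wc +0.460/-0.060 → slack +1.040/-0.763; half-tol=0.260, Σhalf²=0.275252
  +D: nom +2.500 → Σnom=34.500; wc +0.160/-0.270 → slack +1.200/-1.033; half-tol=0.215, Σhalf²=0.321477
  -E: nom -16.450 → Σnom=18.050; wc +0.260/-0.480 → slack +1.460/-1.513; half-tol=0.370, Σhalf²=0.458377
Nominal = 18.050. Worst-case = [18.050 - 1.513, 18.050 + 1.460] = [16.537, 19.510]. RSS = √0.458377 = 0.677.

nominal=18.050 wc=[16.537,19.510] rss=0.677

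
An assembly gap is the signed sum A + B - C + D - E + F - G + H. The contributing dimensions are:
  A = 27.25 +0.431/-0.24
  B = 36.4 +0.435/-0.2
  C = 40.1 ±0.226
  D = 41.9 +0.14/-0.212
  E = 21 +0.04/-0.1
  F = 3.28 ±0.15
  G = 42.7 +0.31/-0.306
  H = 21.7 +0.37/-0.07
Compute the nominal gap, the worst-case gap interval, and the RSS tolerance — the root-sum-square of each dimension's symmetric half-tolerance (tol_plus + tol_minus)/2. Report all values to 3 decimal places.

nominal=26.730 wc=[25.282,28.888] rss=0.683

Stack each dimension's contribution:
  +A: nom +27.250 → Σnom=27.250; wc +0.431/-0.240 → slack +0.431/-0.240; half-tol=0.336, Σhalf²=0.112560
  +B: nom +36.400 → Σnom=63.650; wc +0.435/-0.200 → slack +0.866/-0.440; half-tol=0.318, Σhalf²=0.213367
  -C: nom -40.100 → Σnom=23.550; wc +0.226/-0.226 → slack +1.092/-0.666; half-tol=0.226, Σhalf²=0.264443
  +D: nom +41.900 → Σnom=65.450; wc +0.140/-0.212 → slack +1.232/-0.878; half-tol=0.176, Σhalf²=0.295419
  -E: nom -21.000 → Σnom=44.450; wc +0.100/-0.040 → slack +1.332/-0.918; half-tol=0.070, Σhalf²=0.300319
  +F: nom +3.280 → Σnom=47.730; wc +0.150/-0.150 → slack +1.482/-1.068; half-tol=0.150, Σhalf²=0.322819
  -G: nom -42.700 → Σnom=5.030; wc +0.306/-0.310 → slack +1.788/-1.378; half-tol=0.308, Σhalf²=0.417683
  +H: nom +21.700 → Σnom=26.730; wc +0.370/-0.070 → slack +2.158/-1.448; half-tol=0.220, Σhalf²=0.466083
Nominal = 26.730. Worst-case = [26.730 - 1.448, 26.730 + 2.158] = [25.282, 28.888]. RSS = √0.466083 = 0.683.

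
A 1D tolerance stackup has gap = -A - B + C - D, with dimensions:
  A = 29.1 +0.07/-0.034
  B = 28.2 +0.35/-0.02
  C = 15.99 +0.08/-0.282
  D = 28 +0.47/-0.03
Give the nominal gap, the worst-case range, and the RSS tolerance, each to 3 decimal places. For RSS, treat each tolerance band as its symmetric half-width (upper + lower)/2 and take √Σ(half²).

Stack each dimension's contribution:
  -A: nom -29.100 → Σnom=-29.100; wc +0.034/-0.070 → slack +0.034/-0.070; half-tol=0.052, Σhalf²=0.002704
  -B: nom -28.200 → Σnom=-57.300; wc +0.020/-0.350 → slack +0.054/-0.420; half-tol=0.185, Σhalf²=0.036929
  +C: nom +15.990 → Σnom=-41.310; wc +0.080/-0.282 → slack +0.134/-0.702; half-tol=0.181, Σhalf²=0.069690
  -D: nom -28.000 → Σnom=-69.310; wc +0.030/-0.470 → slack +0.164/-1.172; half-tol=0.250, Σhalf²=0.132190
Nominal = -69.310. Worst-case = [-69.310 - 1.172, -69.310 + 0.164] = [-70.482, -69.146]. RSS = √0.132190 = 0.364.

nominal=-69.310 wc=[-70.482,-69.146] rss=0.364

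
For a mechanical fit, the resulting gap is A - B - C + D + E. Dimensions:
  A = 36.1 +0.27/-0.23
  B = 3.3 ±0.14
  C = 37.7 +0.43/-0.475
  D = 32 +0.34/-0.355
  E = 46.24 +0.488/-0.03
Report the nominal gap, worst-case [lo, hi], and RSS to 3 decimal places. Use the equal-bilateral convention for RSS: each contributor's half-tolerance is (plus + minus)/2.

Stack each dimension's contribution:
  +A: nom +36.100 → Σnom=36.100; wc +0.270/-0.230 → slack +0.270/-0.230; half-tol=0.250, Σhalf²=0.062500
  -B: nom -3.300 → Σnom=32.800; wc +0.140/-0.140 → slack +0.410/-0.370; half-tol=0.140, Σhalf²=0.082100
  -C: nom -37.700 → Σnom=-4.900; wc +0.475/-0.430 → slack +0.885/-0.800; half-tol=0.453, Σhalf²=0.286856
  +D: nom +32.000 → Σnom=27.100; wc +0.340/-0.355 → slack +1.225/-1.155; half-tol=0.348, Σhalf²=0.407613
  +E: nom +46.240 → Σnom=73.340; wc +0.488/-0.030 → slack +1.713/-1.185; half-tol=0.259, Σhalf²=0.474694
Nominal = 73.340. Worst-case = [73.340 - 1.185, 73.340 + 1.713] = [72.155, 75.053]. RSS = √0.474694 = 0.689.

nominal=73.340 wc=[72.155,75.053] rss=0.689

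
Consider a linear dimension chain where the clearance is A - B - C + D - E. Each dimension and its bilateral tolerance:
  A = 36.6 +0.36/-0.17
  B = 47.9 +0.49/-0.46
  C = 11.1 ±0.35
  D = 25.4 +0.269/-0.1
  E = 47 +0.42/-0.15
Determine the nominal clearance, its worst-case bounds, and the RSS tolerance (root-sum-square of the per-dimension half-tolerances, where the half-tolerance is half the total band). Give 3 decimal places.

Stack each dimension's contribution:
  +A: nom +36.600 → Σnom=36.600; wc +0.360/-0.170 → slack +0.360/-0.170; half-tol=0.265, Σhalf²=0.070225
  -B: nom -47.900 → Σnom=-11.300; wc +0.460/-0.490 → slack +0.820/-0.660; half-tol=0.475, Σhalf²=0.295850
  -C: nom -11.100 → Σnom=-22.400; wc +0.350/-0.350 → slack +1.170/-1.010; half-tol=0.350, Σhalf²=0.418350
  +D: nom +25.400 → Σnom=3.000; wc +0.269/-0.100 → slack +1.439/-1.110; half-tol=0.184, Σhalf²=0.452390
  -E: nom -47.000 → Σnom=-44.000; wc +0.150/-0.420 → slack +1.589/-1.530; half-tol=0.285, Σhalf²=0.533615
Nominal = -44.000. Worst-case = [-44.000 - 1.530, -44.000 + 1.589] = [-45.530, -42.411]. RSS = √0.533615 = 0.730.

nominal=-44.000 wc=[-45.530,-42.411] rss=0.730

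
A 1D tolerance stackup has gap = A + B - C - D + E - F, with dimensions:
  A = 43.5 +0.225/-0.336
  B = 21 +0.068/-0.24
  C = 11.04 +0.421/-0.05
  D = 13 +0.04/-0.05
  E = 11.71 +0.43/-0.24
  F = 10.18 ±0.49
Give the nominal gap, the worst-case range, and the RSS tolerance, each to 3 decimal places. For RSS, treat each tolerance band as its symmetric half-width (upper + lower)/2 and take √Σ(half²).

nominal=41.990 wc=[40.223,43.303] rss=0.716

Stack each dimension's contribution:
  +A: nom +43.500 → Σnom=43.500; wc +0.225/-0.336 → slack +0.225/-0.336; half-tol=0.281, Σhalf²=0.078680
  +B: nom +21.000 → Σnom=64.500; wc +0.068/-0.240 → slack +0.293/-0.576; half-tol=0.154, Σhalf²=0.102396
  -C: nom -11.040 → Σnom=53.460; wc +0.050/-0.421 → slack +0.343/-0.997; half-tol=0.235, Σhalf²=0.157857
  -D: nom -13.000 → Σnom=40.460; wc +0.050/-0.040 → slack +0.393/-1.037; half-tol=0.045, Σhalf²=0.159882
  +E: nom +11.710 → Σnom=52.170; wc +0.430/-0.240 → slack +0.823/-1.277; half-tol=0.335, Σhalf²=0.272106
  -F: nom -10.180 → Σnom=41.990; wc +0.490/-0.490 → slack +1.313/-1.767; half-tol=0.490, Σhalf²=0.512207
Nominal = 41.990. Worst-case = [41.990 - 1.767, 41.990 + 1.313] = [40.223, 43.303]. RSS = √0.512207 = 0.716.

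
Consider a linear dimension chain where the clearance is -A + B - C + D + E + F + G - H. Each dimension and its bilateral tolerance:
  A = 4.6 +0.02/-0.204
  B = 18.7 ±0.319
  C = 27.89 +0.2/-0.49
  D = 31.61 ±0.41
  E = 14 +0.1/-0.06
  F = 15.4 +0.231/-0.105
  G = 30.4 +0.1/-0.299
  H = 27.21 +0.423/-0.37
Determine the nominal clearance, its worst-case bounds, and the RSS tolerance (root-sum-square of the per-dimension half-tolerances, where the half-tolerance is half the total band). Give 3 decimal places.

nominal=50.410 wc=[48.574,52.634] rss=0.796

Stack each dimension's contribution:
  -A: nom -4.600 → Σnom=-4.600; wc +0.204/-0.020 → slack +0.204/-0.020; half-tol=0.112, Σhalf²=0.012544
  +B: nom +18.700 → Σnom=14.100; wc +0.319/-0.319 → slack +0.523/-0.339; half-tol=0.319, Σhalf²=0.114305
  -C: nom -27.890 → Σnom=-13.790; wc +0.490/-0.200 → slack +1.013/-0.539; half-tol=0.345, Σhalf²=0.233330
  +D: nom +31.610 → Σnom=17.820; wc +0.410/-0.410 → slack +1.423/-0.949; half-tol=0.410, Σhalf²=0.401430
  +E: nom +14.000 → Σnom=31.820; wc +0.100/-0.060 → slack +1.523/-1.009; half-tol=0.080, Σhalf²=0.407830
  +F: nom +15.400 → Σnom=47.220; wc +0.231/-0.105 → slack +1.754/-1.114; half-tol=0.168, Σhalf²=0.436054
  +G: nom +30.400 → Σnom=77.620; wc +0.100/-0.299 → slack +1.854/-1.413; half-tol=0.200, Σhalf²=0.475854
  -H: nom -27.210 → Σnom=50.410; wc +0.370/-0.423 → slack +2.224/-1.836; half-tol=0.396, Σhalf²=0.633066
Nominal = 50.410. Worst-case = [50.410 - 1.836, 50.410 + 2.224] = [48.574, 52.634]. RSS = √0.633066 = 0.796.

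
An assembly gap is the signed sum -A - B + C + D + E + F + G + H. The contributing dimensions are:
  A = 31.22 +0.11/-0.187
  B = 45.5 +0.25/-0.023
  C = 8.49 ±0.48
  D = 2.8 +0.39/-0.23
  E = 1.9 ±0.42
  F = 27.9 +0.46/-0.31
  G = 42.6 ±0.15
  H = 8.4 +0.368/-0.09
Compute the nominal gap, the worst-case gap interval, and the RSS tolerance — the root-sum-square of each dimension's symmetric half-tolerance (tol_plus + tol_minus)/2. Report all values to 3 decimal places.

Stack each dimension's contribution:
  -A: nom -31.220 → Σnom=-31.220; wc +0.187/-0.110 → slack +0.187/-0.110; half-tol=0.148, Σhalf²=0.022052
  -B: nom -45.500 → Σnom=-76.720; wc +0.023/-0.250 → slack +0.210/-0.360; half-tol=0.137, Σhalf²=0.040684
  +C: nom +8.490 → Σnom=-68.230; wc +0.480/-0.480 → slack +0.690/-0.840; half-tol=0.480, Σhalf²=0.271085
  +D: nom +2.800 → Σnom=-65.430; wc +0.390/-0.230 → slack +1.080/-1.070; half-tol=0.310, Σhalf²=0.367185
  +E: nom +1.900 → Σnom=-63.530; wc +0.420/-0.420 → slack +1.500/-1.490; half-tol=0.420, Σhalf²=0.543585
  +F: nom +27.900 → Σnom=-35.630; wc +0.460/-0.310 → slack +1.960/-1.800; half-tol=0.385, Σhalf²=0.691809
  +G: nom +42.600 → Σnom=6.970; wc +0.150/-0.150 → slack +2.110/-1.950; half-tol=0.150, Σhalf²=0.714309
  +H: nom +8.400 → Σnom=15.370; wc +0.368/-0.090 → slack +2.478/-2.040; half-tol=0.229, Σhalf²=0.766750
Nominal = 15.370. Worst-case = [15.370 - 2.040, 15.370 + 2.478] = [13.330, 17.848]. RSS = √0.766750 = 0.876.

nominal=15.370 wc=[13.330,17.848] rss=0.876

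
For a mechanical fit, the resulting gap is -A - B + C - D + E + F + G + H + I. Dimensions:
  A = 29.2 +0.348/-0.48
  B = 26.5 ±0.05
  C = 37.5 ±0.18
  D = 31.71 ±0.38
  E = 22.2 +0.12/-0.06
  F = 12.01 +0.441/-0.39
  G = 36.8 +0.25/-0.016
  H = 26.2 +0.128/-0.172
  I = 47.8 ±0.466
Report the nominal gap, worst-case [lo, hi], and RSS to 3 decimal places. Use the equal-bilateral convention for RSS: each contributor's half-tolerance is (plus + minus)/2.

nominal=95.100 wc=[93.038,97.595] rss=0.888

Stack each dimension's contribution:
  -A: nom -29.200 → Σnom=-29.200; wc +0.480/-0.348 → slack +0.480/-0.348; half-tol=0.414, Σhalf²=0.171396
  -B: nom -26.500 → Σnom=-55.700; wc +0.050/-0.050 → slack +0.530/-0.398; half-tol=0.050, Σhalf²=0.173896
  +C: nom +37.500 → Σnom=-18.200; wc +0.180/-0.180 → slack +0.710/-0.578; half-tol=0.180, Σhalf²=0.206296
  -D: nom -31.710 → Σnom=-49.910; wc +0.380/-0.380 → slack +1.090/-0.958; half-tol=0.380, Σhalf²=0.350696
  +E: nom +22.200 → Σnom=-27.710; wc +0.120/-0.060 → slack +1.210/-1.018; half-tol=0.090, Σhalf²=0.358796
  +F: nom +12.010 → Σnom=-15.700; wc +0.441/-0.390 → slack +1.651/-1.408; half-tol=0.415, Σhalf²=0.531436
  +G: nom +36.800 → Σnom=21.100; wc +0.250/-0.016 → slack +1.901/-1.424; half-tol=0.133, Σhalf²=0.549125
  +H: nom +26.200 → Σnom=47.300; wc +0.128/-0.172 → slack +2.029/-1.596; half-tol=0.150, Σhalf²=0.571625
  +I: nom +47.800 → Σnom=95.100; wc +0.466/-0.466 → slack +2.495/-2.062; half-tol=0.466, Σhalf²=0.788781
Nominal = 95.100. Worst-case = [95.100 - 2.062, 95.100 + 2.495] = [93.038, 97.595]. RSS = √0.788781 = 0.888.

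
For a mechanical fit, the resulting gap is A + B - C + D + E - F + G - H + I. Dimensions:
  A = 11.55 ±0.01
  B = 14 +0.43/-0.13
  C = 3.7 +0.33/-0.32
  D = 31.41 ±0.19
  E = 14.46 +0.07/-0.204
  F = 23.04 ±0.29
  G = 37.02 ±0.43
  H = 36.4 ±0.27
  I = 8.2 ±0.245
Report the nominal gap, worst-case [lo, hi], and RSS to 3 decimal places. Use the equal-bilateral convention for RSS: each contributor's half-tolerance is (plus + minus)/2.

nominal=53.500 wc=[51.401,55.755] rss=0.801

Stack each dimension's contribution:
  +A: nom +11.550 → Σnom=11.550; wc +0.010/-0.010 → slack +0.010/-0.010; half-tol=0.010, Σhalf²=0.000100
  +B: nom +14.000 → Σnom=25.550; wc +0.430/-0.130 → slack +0.440/-0.140; half-tol=0.280, Σhalf²=0.078500
  -C: nom -3.700 → Σnom=21.850; wc +0.320/-0.330 → slack +0.760/-0.470; half-tol=0.325, Σhalf²=0.184125
  +D: nom +31.410 → Σnom=53.260; wc +0.190/-0.190 → slack +0.950/-0.660; half-tol=0.190, Σhalf²=0.220225
  +E: nom +14.460 → Σnom=67.720; wc +0.070/-0.204 → slack +1.020/-0.864; half-tol=0.137, Σhalf²=0.238994
  -F: nom -23.040 → Σnom=44.680; wc +0.290/-0.290 → slack +1.310/-1.154; half-tol=0.290, Σhalf²=0.323094
  +G: nom +37.020 → Σnom=81.700; wc +0.430/-0.430 → slack +1.740/-1.584; half-tol=0.430, Σhalf²=0.507994
  -H: nom -36.400 → Σnom=45.300; wc +0.270/-0.270 → slack +2.010/-1.854; half-tol=0.270, Σhalf²=0.580894
  +I: nom +8.200 → Σnom=53.500; wc +0.245/-0.245 → slack +2.255/-2.099; half-tol=0.245, Σhalf²=0.640919
Nominal = 53.500. Worst-case = [53.500 - 2.099, 53.500 + 2.255] = [51.401, 55.755]. RSS = √0.640919 = 0.801.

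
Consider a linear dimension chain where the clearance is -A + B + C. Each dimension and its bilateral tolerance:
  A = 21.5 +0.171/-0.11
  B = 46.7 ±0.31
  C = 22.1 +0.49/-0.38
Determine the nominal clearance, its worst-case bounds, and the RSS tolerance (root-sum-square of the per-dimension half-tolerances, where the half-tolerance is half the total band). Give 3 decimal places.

nominal=47.300 wc=[46.439,48.210] rss=0.552

Stack each dimension's contribution:
  -A: nom -21.500 → Σnom=-21.500; wc +0.110/-0.171 → slack +0.110/-0.171; half-tol=0.141, Σhalf²=0.019740
  +B: nom +46.700 → Σnom=25.200; wc +0.310/-0.310 → slack +0.420/-0.481; half-tol=0.310, Σhalf²=0.115840
  +C: nom +22.100 → Σnom=47.300; wc +0.490/-0.380 → slack +0.910/-0.861; half-tol=0.435, Σhalf²=0.305065
Nominal = 47.300. Worst-case = [47.300 - 0.861, 47.300 + 0.910] = [46.439, 48.210]. RSS = √0.305065 = 0.552.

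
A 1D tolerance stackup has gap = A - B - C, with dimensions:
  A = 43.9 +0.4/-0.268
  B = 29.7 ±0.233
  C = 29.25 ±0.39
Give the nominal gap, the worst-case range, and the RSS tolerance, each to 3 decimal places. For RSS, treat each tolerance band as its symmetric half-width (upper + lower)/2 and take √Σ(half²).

Stack each dimension's contribution:
  +A: nom +43.900 → Σnom=43.900; wc +0.400/-0.268 → slack +0.400/-0.268; half-tol=0.334, Σhalf²=0.111556
  -B: nom -29.700 → Σnom=14.200; wc +0.233/-0.233 → slack +0.633/-0.501; half-tol=0.233, Σhalf²=0.165845
  -C: nom -29.250 → Σnom=-15.050; wc +0.390/-0.390 → slack +1.023/-0.891; half-tol=0.390, Σhalf²=0.317945
Nominal = -15.050. Worst-case = [-15.050 - 0.891, -15.050 + 1.023] = [-15.941, -14.027]. RSS = √0.317945 = 0.564.

nominal=-15.050 wc=[-15.941,-14.027] rss=0.564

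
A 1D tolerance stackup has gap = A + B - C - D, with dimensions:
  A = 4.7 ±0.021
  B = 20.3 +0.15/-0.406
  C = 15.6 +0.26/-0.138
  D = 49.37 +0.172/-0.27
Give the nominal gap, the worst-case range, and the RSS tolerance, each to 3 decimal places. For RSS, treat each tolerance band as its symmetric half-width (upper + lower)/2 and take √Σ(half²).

Stack each dimension's contribution:
  +A: nom +4.700 → Σnom=4.700; wc +0.021/-0.021 → slack +0.021/-0.021; half-tol=0.021, Σhalf²=0.000441
  +B: nom +20.300 → Σnom=25.000; wc +0.150/-0.406 → slack +0.171/-0.427; half-tol=0.278, Σhalf²=0.077725
  -C: nom -15.600 → Σnom=9.400; wc +0.138/-0.260 → slack +0.309/-0.687; half-tol=0.199, Σhalf²=0.117326
  -D: nom -49.370 → Σnom=-39.970; wc +0.270/-0.172 → slack +0.579/-0.859; half-tol=0.221, Σhalf²=0.166167
Nominal = -39.970. Worst-case = [-39.970 - 0.859, -39.970 + 0.579] = [-40.829, -39.391]. RSS = √0.166167 = 0.408.

nominal=-39.970 wc=[-40.829,-39.391] rss=0.408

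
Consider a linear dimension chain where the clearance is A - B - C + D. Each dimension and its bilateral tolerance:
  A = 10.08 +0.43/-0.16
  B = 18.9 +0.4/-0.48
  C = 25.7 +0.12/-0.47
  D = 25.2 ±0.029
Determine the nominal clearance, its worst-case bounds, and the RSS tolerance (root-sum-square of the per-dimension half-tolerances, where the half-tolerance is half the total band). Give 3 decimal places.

Stack each dimension's contribution:
  +A: nom +10.080 → Σnom=10.080; wc +0.430/-0.160 → slack +0.430/-0.160; half-tol=0.295, Σhalf²=0.087025
  -B: nom -18.900 → Σnom=-8.820; wc +0.480/-0.400 → slack +0.910/-0.560; half-tol=0.440, Σhalf²=0.280625
  -C: nom -25.700 → Σnom=-34.520; wc +0.470/-0.120 → slack +1.380/-0.680; half-tol=0.295, Σhalf²=0.367650
  +D: nom +25.200 → Σnom=-9.320; wc +0.029/-0.029 → slack +1.409/-0.709; half-tol=0.029, Σhalf²=0.368491
Nominal = -9.320. Worst-case = [-9.320 - 0.709, -9.320 + 1.409] = [-10.029, -7.911]. RSS = √0.368491 = 0.607.

nominal=-9.320 wc=[-10.029,-7.911] rss=0.607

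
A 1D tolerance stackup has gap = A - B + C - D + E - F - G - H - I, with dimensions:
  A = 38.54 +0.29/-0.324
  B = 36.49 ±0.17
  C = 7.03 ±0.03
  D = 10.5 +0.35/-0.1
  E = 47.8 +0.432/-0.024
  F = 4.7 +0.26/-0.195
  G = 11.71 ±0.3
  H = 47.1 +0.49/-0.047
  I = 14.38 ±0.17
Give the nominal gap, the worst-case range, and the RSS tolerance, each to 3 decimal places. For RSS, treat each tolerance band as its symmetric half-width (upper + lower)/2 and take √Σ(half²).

Stack each dimension's contribution:
  +A: nom +38.540 → Σnom=38.540; wc +0.290/-0.324 → slack +0.290/-0.324; half-tol=0.307, Σhalf²=0.094249
  -B: nom -36.490 → Σnom=2.050; wc +0.170/-0.170 → slack +0.460/-0.494; half-tol=0.170, Σhalf²=0.123149
  +C: nom +7.030 → Σnom=9.080; wc +0.030/-0.030 → slack +0.490/-0.524; half-tol=0.030, Σhalf²=0.124049
  -D: nom -10.500 → Σnom=-1.420; wc +0.100/-0.350 → slack +0.590/-0.874; half-tol=0.225, Σhalf²=0.174674
  +E: nom +47.800 → Σnom=46.380; wc +0.432/-0.024 → slack +1.022/-0.898; half-tol=0.228, Σhalf²=0.226658
  -F: nom -4.700 → Σnom=41.680; wc +0.195/-0.260 → slack +1.217/-1.158; half-tol=0.228, Σhalf²=0.278414
  -G: nom -11.710 → Σnom=29.970; wc +0.300/-0.300 → slack +1.517/-1.458; half-tol=0.300, Σhalf²=0.368414
  -H: nom -47.100 → Σnom=-17.130; wc +0.047/-0.490 → slack +1.564/-1.948; half-tol=0.269, Σhalf²=0.440506
  -I: nom -14.380 → Σnom=-31.510; wc +0.170/-0.170 → slack +1.734/-2.118; half-tol=0.170, Σhalf²=0.469406
Nominal = -31.510. Worst-case = [-31.510 - 2.118, -31.510 + 1.734] = [-33.628, -29.776]. RSS = √0.469406 = 0.685.

nominal=-31.510 wc=[-33.628,-29.776] rss=0.685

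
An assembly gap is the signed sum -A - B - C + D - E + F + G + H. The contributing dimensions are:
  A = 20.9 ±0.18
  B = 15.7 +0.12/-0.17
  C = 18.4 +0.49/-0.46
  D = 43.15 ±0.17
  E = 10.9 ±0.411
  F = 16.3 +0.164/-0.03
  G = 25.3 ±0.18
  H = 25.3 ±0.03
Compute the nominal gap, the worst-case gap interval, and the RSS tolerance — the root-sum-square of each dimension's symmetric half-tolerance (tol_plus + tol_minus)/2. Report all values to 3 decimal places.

nominal=44.150 wc=[42.539,45.915] rss=0.721

Stack each dimension's contribution:
  -A: nom -20.900 → Σnom=-20.900; wc +0.180/-0.180 → slack +0.180/-0.180; half-tol=0.180, Σhalf²=0.032400
  -B: nom -15.700 → Σnom=-36.600; wc +0.170/-0.120 → slack +0.350/-0.300; half-tol=0.145, Σhalf²=0.053425
  -C: nom -18.400 → Σnom=-55.000; wc +0.460/-0.490 → slack +0.810/-0.790; half-tol=0.475, Σhalf²=0.279050
  +D: nom +43.150 → Σnom=-11.850; wc +0.170/-0.170 → slack +0.980/-0.960; half-tol=0.170, Σhalf²=0.307950
  -E: nom -10.900 → Σnom=-22.750; wc +0.411/-0.411 → slack +1.391/-1.371; half-tol=0.411, Σhalf²=0.476871
  +F: nom +16.300 → Σnom=-6.450; wc +0.164/-0.030 → slack +1.555/-1.401; half-tol=0.097, Σhalf²=0.486280
  +G: nom +25.300 → Σnom=18.850; wc +0.180/-0.180 → slack +1.735/-1.581; half-tol=0.180, Σhalf²=0.518680
  +H: nom +25.300 → Σnom=44.150; wc +0.030/-0.030 → slack +1.765/-1.611; half-tol=0.030, Σhalf²=0.519580
Nominal = 44.150. Worst-case = [44.150 - 1.611, 44.150 + 1.765] = [42.539, 45.915]. RSS = √0.519580 = 0.721.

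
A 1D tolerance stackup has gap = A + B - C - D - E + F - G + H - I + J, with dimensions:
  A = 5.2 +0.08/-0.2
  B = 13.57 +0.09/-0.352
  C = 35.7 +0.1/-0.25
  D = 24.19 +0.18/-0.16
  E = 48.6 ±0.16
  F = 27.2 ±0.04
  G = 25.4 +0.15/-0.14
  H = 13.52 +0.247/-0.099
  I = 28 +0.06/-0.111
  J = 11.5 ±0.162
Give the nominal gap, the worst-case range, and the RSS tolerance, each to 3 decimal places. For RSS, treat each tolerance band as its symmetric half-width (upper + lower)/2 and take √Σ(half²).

Stack each dimension's contribution:
  +A: nom +5.200 → Σnom=5.200; wc +0.080/-0.200 → slack +0.080/-0.200; half-tol=0.140, Σhalf²=0.019600
  +B: nom +13.570 → Σnom=18.770; wc +0.090/-0.352 → slack +0.170/-0.552; half-tol=0.221, Σhalf²=0.068441
  -C: nom -35.700 → Σnom=-16.930; wc +0.250/-0.100 → slack +0.420/-0.652; half-tol=0.175, Σhalf²=0.099066
  -D: nom -24.190 → Σnom=-41.120; wc +0.160/-0.180 → slack +0.580/-0.832; half-tol=0.170, Σhalf²=0.127966
  -E: nom -48.600 → Σnom=-89.720; wc +0.160/-0.160 → slack +0.740/-0.992; half-tol=0.160, Σhalf²=0.153566
  +F: nom +27.200 → Σnom=-62.520; wc +0.040/-0.040 → slack +0.780/-1.032; half-tol=0.040, Σhalf²=0.155166
  -G: nom -25.400 → Σnom=-87.920; wc +0.140/-0.150 → slack +0.920/-1.182; half-tol=0.145, Σhalf²=0.176191
  +H: nom +13.520 → Σnom=-74.400; wc +0.247/-0.099 → slack +1.167/-1.281; half-tol=0.173, Σhalf²=0.206120
  -I: nom -28.000 → Σnom=-102.400; wc +0.111/-0.060 → slack +1.278/-1.341; half-tol=0.085, Σhalf²=0.213430
  +J: nom +11.500 → Σnom=-90.900; wc +0.162/-0.162 → slack +1.440/-1.503; half-tol=0.162, Σhalf²=0.239674
Nominal = -90.900. Worst-case = [-90.900 - 1.503, -90.900 + 1.440] = [-92.403, -89.460]. RSS = √0.239674 = 0.490.

nominal=-90.900 wc=[-92.403,-89.460] rss=0.490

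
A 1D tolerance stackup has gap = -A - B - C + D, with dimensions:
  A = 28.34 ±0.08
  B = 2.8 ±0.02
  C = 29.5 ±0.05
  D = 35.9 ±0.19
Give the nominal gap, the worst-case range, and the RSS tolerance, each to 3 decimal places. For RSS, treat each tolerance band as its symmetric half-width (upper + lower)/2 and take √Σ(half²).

nominal=-24.740 wc=[-25.080,-24.400] rss=0.213

Stack each dimension's contribution:
  -A: nom -28.340 → Σnom=-28.340; wc +0.080/-0.080 → slack +0.080/-0.080; half-tol=0.080, Σhalf²=0.006400
  -B: nom -2.800 → Σnom=-31.140; wc +0.020/-0.020 → slack +0.100/-0.100; half-tol=0.020, Σhalf²=0.006800
  -C: nom -29.500 → Σnom=-60.640; wc +0.050/-0.050 → slack +0.150/-0.150; half-tol=0.050, Σhalf²=0.009300
  +D: nom +35.900 → Σnom=-24.740; wc +0.190/-0.190 → slack +0.340/-0.340; half-tol=0.190, Σhalf²=0.045400
Nominal = -24.740. Worst-case = [-24.740 - 0.340, -24.740 + 0.340] = [-25.080, -24.400]. RSS = √0.045400 = 0.213.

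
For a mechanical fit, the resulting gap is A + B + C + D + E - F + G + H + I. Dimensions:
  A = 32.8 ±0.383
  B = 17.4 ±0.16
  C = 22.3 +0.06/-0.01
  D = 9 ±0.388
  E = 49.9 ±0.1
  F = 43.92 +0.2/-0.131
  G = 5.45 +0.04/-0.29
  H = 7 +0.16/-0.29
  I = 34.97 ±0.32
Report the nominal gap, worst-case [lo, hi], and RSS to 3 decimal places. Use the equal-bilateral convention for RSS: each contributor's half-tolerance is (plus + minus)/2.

nominal=134.900 wc=[132.759,136.642] rss=0.736

Stack each dimension's contribution:
  +A: nom +32.800 → Σnom=32.800; wc +0.383/-0.383 → slack +0.383/-0.383; half-tol=0.383, Σhalf²=0.146689
  +B: nom +17.400 → Σnom=50.200; wc +0.160/-0.160 → slack +0.543/-0.543; half-tol=0.160, Σhalf²=0.172289
  +C: nom +22.300 → Σnom=72.500; wc +0.060/-0.010 → slack +0.603/-0.553; half-tol=0.035, Σhalf²=0.173514
  +D: nom +9.000 → Σnom=81.500; wc +0.388/-0.388 → slack +0.991/-0.941; half-tol=0.388, Σhalf²=0.324058
  +E: nom +49.900 → Σnom=131.400; wc +0.100/-0.100 → slack +1.091/-1.041; half-tol=0.100, Σhalf²=0.334058
  -F: nom -43.920 → Σnom=87.480; wc +0.131/-0.200 → slack +1.222/-1.241; half-tol=0.166, Σhalf²=0.361448
  +G: nom +5.450 → Σnom=92.930; wc +0.040/-0.290 → slack +1.262/-1.531; half-tol=0.165, Σhalf²=0.388673
  +H: nom +7.000 → Σnom=99.930; wc +0.160/-0.290 → slack +1.422/-1.821; half-tol=0.225, Σhalf²=0.439298
  +I: nom +34.970 → Σnom=134.900; wc +0.320/-0.320 → slack +1.742/-2.141; half-tol=0.320, Σhalf²=0.541698
Nominal = 134.900. Worst-case = [134.900 - 2.141, 134.900 + 1.742] = [132.759, 136.642]. RSS = √0.541698 = 0.736.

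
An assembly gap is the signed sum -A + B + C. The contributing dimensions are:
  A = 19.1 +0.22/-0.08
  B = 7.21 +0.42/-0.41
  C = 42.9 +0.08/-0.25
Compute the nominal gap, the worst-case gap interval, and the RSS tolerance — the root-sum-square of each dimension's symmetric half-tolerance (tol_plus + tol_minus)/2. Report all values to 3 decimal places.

nominal=31.010 wc=[30.130,31.590] rss=0.471

Stack each dimension's contribution:
  -A: nom -19.100 → Σnom=-19.100; wc +0.080/-0.220 → slack +0.080/-0.220; half-tol=0.150, Σhalf²=0.022500
  +B: nom +7.210 → Σnom=-11.890; wc +0.420/-0.410 → slack +0.500/-0.630; half-tol=0.415, Σhalf²=0.194725
  +C: nom +42.900 → Σnom=31.010; wc +0.080/-0.250 → slack +0.580/-0.880; half-tol=0.165, Σhalf²=0.221950
Nominal = 31.010. Worst-case = [31.010 - 0.880, 31.010 + 0.580] = [30.130, 31.590]. RSS = √0.221950 = 0.471.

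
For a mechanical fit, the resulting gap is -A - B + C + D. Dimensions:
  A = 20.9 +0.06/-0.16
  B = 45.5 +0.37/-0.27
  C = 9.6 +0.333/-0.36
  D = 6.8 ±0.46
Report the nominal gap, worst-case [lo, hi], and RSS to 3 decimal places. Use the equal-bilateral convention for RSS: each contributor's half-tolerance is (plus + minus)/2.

nominal=-50.000 wc=[-51.250,-48.777] rss=0.668

Stack each dimension's contribution:
  -A: nom -20.900 → Σnom=-20.900; wc +0.160/-0.060 → slack +0.160/-0.060; half-tol=0.110, Σhalf²=0.012100
  -B: nom -45.500 → Σnom=-66.400; wc +0.270/-0.370 → slack +0.430/-0.430; half-tol=0.320, Σhalf²=0.114500
  +C: nom +9.600 → Σnom=-56.800; wc +0.333/-0.360 → slack +0.763/-0.790; half-tol=0.347, Σhalf²=0.234562
  +D: nom +6.800 → Σnom=-50.000; wc +0.460/-0.460 → slack +1.223/-1.250; half-tol=0.460, Σhalf²=0.446162
Nominal = -50.000. Worst-case = [-50.000 - 1.250, -50.000 + 1.223] = [-51.250, -48.777]. RSS = √0.446162 = 0.668.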